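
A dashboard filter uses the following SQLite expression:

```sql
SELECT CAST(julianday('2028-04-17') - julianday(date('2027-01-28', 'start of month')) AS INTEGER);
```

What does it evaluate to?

472

`start of month` rewinds 2027-01-28 to 2027-01-01.
30 days remain in January 2027 after the 1st (31 − 1).
Full months from February 2027 through March 2028 contribute their day counts.
Then 17 days into April 2028.
Total: 30 + 28 + 31 + 30 + 31 + 30 + 31 + 31 + 30 + 31 + 30 + 31 + 31 + 29 + 31 + 17 = 472.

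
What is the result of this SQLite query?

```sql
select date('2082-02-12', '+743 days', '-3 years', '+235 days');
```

Applying '+743 days' to 2082-02-12: counting 743 days forward gives 2084-02-25.
Adding -3 years to 2084-02-25 gives 2081-02-25.
Applying '+235 days' to 2081-02-25: counting 235 days forward gives 2081-10-18.

2081-10-18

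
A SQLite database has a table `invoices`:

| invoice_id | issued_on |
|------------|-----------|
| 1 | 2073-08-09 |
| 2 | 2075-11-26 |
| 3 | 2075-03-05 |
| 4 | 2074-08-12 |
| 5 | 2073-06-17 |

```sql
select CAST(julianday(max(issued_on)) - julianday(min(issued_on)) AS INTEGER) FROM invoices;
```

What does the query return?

MIN = 2073-06-17, MAX = 2075-11-26.
13 days remain in June 2073 after the 17th (30 − 17).
Full months from July 2073 through October 2075 contribute their day counts.
Then 26 days into November 2075.
Total: 13 + 31 + 31 + 30 + 31 + 30 + 31 + 31 + 28 + 31 + 30 + 31 + 30 + 31 + 31 + 30 + 31 + 30 + 31 + 31 + 28 + 31 + 30 + 31 + 30 + 31 + 31 + 30 + 31 + 26 = 892.

892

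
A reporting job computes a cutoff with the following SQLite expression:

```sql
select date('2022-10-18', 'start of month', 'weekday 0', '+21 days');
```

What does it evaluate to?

2022-10-23

`start of month` rewinds 2022-10-18 to 2022-10-01.
`weekday 0` advances to the next Sunday; 2022-10-01 is a Saturday, so it moves forward to 2022-10-02.
Advancing 21 more days within October lands on 2022-10-23.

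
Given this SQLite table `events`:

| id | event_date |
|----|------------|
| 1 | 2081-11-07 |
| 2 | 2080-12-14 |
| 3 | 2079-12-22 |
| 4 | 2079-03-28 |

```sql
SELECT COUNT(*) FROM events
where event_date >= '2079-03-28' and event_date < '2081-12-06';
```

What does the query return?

4

Rows in [2079-03-28, 2081-12-06): 2081-11-07, 2080-12-14, 2079-12-22, 2079-03-28 → 4 rows.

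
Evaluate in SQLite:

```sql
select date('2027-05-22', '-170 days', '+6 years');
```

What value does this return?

Applying '-170 days' to 2027-05-22: counting 170 days back gives 2026-12-03.
Adding +6 years to 2026-12-03 gives 2032-12-03.

2032-12-03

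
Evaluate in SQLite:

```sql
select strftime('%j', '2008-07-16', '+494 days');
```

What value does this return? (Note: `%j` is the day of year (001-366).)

326

First apply '+494 days': 2008-07-16 → 2009-11-22.
Day-of-year for 2009-11-22: days since 2009-01-01 inclusive = 326, zero-padded to 326.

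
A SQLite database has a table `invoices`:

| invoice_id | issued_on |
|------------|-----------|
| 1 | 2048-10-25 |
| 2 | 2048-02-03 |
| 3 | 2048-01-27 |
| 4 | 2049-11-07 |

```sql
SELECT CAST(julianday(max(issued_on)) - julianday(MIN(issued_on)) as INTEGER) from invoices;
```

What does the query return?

650

MIN = 2048-01-27, MAX = 2049-11-07.
4 days remain in January 2048 after the 27th (31 − 27).
Full months from February 2048 through October 2049 contribute their day counts.
Then 7 days into November 2049.
Total: 4 + 29 + 31 + 30 + 31 + 30 + 31 + 31 + 30 + 31 + 30 + 31 + 31 + 28 + 31 + 30 + 31 + 30 + 31 + 31 + 30 + 31 + 7 = 650.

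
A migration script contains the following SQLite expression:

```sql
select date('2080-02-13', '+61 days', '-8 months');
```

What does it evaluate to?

Applying '+61 days' to 2080-02-13: counting 61 days forward gives 2080-04-14.
Adding -8 months to 2080-04-14 gives 2079-08-14.

2079-08-14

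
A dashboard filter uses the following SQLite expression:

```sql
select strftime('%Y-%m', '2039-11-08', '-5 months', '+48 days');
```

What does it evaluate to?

2039-07

First apply '-5 months', '+48 days': 2039-11-08 → 2039-07-26.
`%Y-%m` extracts the year-month: 2039-07.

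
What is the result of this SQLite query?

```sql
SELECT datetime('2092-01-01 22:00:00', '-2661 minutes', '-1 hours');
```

2091-12-31 00:39:00

2661 minutes = 44h 21m; -2661 minutes from 2092-01-01 22:00:00 is 2091-12-31 01:39:00 (crosses midnight).
-1 hours from 2091-12-31 01:39:00 is 2091-12-31 00:39:00.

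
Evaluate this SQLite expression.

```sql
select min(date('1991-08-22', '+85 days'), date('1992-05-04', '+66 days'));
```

1991-11-15

date('1991-08-22', '+85 days') → 1991-11-15.
date('1992-05-04', '+66 days') → 1992-07-09.
Earlier of the two is 1991-11-15.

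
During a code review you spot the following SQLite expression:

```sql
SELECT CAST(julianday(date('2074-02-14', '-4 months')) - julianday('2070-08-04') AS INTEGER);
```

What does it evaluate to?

Adding -4 months to 2074-02-14 gives 2073-10-14.
27 days remain in August 2070 after the 4th (31 − 4).
Full months from September 2070 through September 2073 contribute their day counts.
Then 14 days into October 2073.
Total: 27 + 30 + 31 + 30 + 31 + 31 + 28 + 31 + 30 + 31 + 30 + 31 + 31 + 30 + 31 + 30 + 31 + 31 + 29 + 31 + 30 + 31 + 30 + 31 + 31 + 30 + 31 + 30 + 31 + 31 + 28 + 31 + 30 + 31 + 30 + 31 + 31 + 30 + 14 = 1167.

1167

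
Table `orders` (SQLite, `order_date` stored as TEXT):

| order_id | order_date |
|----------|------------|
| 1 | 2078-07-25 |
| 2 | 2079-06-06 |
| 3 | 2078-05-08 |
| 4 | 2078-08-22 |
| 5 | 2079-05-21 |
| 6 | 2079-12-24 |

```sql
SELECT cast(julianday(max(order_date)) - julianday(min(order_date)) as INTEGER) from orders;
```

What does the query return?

MIN = 2078-05-08, MAX = 2079-12-24.
23 days remain in May 2078 after the 8th (31 − 8).
Full months from June 2078 through November 2079 contribute their day counts.
Then 24 days into December 2079.
Total: 23 + 30 + 31 + 31 + 30 + 31 + 30 + 31 + 31 + 28 + 31 + 30 + 31 + 30 + 31 + 31 + 30 + 31 + 30 + 24 = 595.

595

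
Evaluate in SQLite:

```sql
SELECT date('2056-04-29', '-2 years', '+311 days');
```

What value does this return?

Adding -2 years to 2056-04-29 gives 2054-04-29.
Applying '+311 days' to 2054-04-29: counting 311 days forward gives 2055-03-06.

2055-03-06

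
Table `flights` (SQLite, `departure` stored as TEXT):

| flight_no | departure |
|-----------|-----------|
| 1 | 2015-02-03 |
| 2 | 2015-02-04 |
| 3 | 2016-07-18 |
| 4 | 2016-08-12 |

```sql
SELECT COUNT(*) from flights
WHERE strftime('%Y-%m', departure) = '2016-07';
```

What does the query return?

Rows with year-month 2016-07: 2016-07-18 → 1.

1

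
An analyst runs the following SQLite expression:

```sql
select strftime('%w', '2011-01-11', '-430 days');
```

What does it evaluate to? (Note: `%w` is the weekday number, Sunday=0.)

First apply '-430 days': 2011-01-11 → 2009-11-07.
2009-11-07 is a Saturday; with Sunday=0 that is 6.

6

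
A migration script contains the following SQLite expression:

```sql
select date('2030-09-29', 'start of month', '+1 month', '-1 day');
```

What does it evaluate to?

2030-09-30

`start of month` rewinds 2030-09-29 to 2030-09-01.
Adding +1 month to 2030-09-01 gives 2030-10-01.
Going back 1 day from 2030-10-01 reaches 2030-09-30 (last day of September, 30 days).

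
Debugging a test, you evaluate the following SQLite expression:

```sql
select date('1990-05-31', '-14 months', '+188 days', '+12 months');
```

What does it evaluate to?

Adding -14 months to 1990-05-31 gives 1989-03-31.
Applying '+188 days' to 1989-03-31: counting 188 days forward gives 1989-10-05.
Adding +12 months to 1989-10-05 gives 1990-10-05.

1990-10-05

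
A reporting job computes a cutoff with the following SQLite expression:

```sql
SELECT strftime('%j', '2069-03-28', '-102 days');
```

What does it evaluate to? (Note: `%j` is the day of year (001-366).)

351

First apply '-102 days': 2069-03-28 → 2068-12-16.
Day-of-year for 2068-12-16: days since 2068-01-01 inclusive = 351, zero-padded to 351.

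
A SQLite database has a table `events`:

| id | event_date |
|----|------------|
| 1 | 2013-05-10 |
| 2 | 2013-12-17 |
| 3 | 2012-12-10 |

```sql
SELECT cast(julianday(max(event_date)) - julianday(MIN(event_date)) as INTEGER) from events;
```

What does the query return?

MIN = 2012-12-10, MAX = 2013-12-17.
21 days remain in December 2012 after the 10th (31 − 10).
Full months from January 2013 through November 2013 contribute their day counts.
Then 17 days into December 2013.
Total: 21 + 31 + 28 + 31 + 30 + 31 + 30 + 31 + 31 + 30 + 31 + 30 + 17 = 372.

372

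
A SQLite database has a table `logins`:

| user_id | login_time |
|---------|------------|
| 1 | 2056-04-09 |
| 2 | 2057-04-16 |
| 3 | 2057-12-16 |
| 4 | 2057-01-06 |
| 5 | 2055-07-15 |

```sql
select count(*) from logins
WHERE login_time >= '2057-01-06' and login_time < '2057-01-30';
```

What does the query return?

Rows in [2057-01-06, 2057-01-30): 2057-01-06 → 1 row.

1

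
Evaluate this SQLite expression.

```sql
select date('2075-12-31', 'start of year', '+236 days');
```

2075-08-25

`start of year` rewinds 2075-12-31 to 2075-01-01.
Applying '+236 days' to 2075-01-01: counting 236 days forward gives 2075-08-25.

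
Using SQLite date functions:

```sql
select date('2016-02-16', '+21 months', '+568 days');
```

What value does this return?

2019-06-07

Adding +21 months to 2016-02-16 gives 2017-11-16.
Applying '+568 days' to 2017-11-16: counting 568 days forward gives 2019-06-07.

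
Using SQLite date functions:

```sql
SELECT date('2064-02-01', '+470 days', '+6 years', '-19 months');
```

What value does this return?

Applying '+470 days' to 2064-02-01: counting 470 days forward gives 2065-05-16.
Adding +6 years to 2065-05-16 gives 2071-05-16.
Adding -19 months to 2071-05-16 gives 2069-10-16.

2069-10-16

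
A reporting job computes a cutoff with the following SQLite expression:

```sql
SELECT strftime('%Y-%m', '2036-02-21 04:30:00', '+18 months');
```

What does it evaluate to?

First apply '+18 months': 2036-02-21 04:30:00 → 2037-08-21 04:30:00.
`%Y-%m` extracts the year-month: 2037-08.

2037-08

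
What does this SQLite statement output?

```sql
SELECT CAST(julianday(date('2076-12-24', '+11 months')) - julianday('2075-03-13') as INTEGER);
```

Adding +11 months to 2076-12-24 gives 2077-11-24.
18 days remain in March 2075 after the 13th (31 − 13).
Full months from April 2075 through October 2077 contribute their day counts.
Then 24 days into November 2077.
Total: 18 + 30 + 31 + 30 + 31 + 31 + 30 + 31 + 30 + 31 + 31 + 29 + 31 + 30 + 31 + 30 + 31 + 31 + 30 + 31 + 30 + 31 + 31 + 28 + 31 + 30 + 31 + 30 + 31 + 31 + 30 + 31 + 24 = 987.

987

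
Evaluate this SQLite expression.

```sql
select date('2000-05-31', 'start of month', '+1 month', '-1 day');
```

`start of month` rewinds 2000-05-31 to 2000-05-01.
Adding +1 month to 2000-05-01 gives 2000-06-01.
Going back 1 day from 2000-06-01 reaches 2000-05-31 (last day of May, 31 days).

2000-05-31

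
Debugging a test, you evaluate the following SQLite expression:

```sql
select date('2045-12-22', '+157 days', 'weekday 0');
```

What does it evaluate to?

2046-06-03

Applying '+157 days' to 2045-12-22: counting 157 days forward gives 2046-05-28.
`weekday 0` advances to the next Sunday; 2046-05-28 is a Monday, so it moves forward to 2046-06-03.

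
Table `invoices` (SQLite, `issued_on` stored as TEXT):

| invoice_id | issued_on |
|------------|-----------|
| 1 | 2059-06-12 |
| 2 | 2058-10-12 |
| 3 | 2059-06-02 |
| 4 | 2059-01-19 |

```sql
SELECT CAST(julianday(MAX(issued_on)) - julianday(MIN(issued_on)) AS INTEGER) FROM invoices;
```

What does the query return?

MIN = 2058-10-12, MAX = 2059-06-12.
19 days remain in October 2058 after the 12th (31 − 12).
Full months from November 2058 through May 2059 contribute their day counts.
Then 12 days into June 2059.
Total: 19 + 30 + 31 + 31 + 28 + 31 + 30 + 31 + 12 = 243.

243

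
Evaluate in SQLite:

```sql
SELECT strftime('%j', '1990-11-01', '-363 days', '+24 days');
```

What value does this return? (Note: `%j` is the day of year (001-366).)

First apply '-363 days', '+24 days': 1990-11-01 → 1989-11-27.
Day-of-year for 1989-11-27: days since 1989-01-01 inclusive = 331, zero-padded to 331.

331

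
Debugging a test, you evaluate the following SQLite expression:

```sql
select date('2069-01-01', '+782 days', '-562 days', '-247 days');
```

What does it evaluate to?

Applying '+782 days' to 2069-01-01: counting 782 days forward gives 2071-02-22.
Applying '-562 days' to 2071-02-22: counting 562 days back gives 2069-08-09.
Applying '-247 days' to 2069-08-09: counting 247 days back gives 2068-12-05.

2068-12-05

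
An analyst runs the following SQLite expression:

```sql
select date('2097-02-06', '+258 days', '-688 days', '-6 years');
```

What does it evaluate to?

2089-12-04

Applying '+258 days' to 2097-02-06: counting 258 days forward gives 2097-10-22.
Applying '-688 days' to 2097-10-22: counting 688 days back gives 2095-12-04.
Adding -6 years to 2095-12-04 gives 2089-12-04.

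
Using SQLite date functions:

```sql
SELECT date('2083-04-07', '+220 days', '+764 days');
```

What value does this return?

2085-12-16

Applying '+220 days' to 2083-04-07: counting 220 days forward gives 2083-11-13.
Applying '+764 days' to 2083-11-13: counting 764 days forward gives 2085-12-16.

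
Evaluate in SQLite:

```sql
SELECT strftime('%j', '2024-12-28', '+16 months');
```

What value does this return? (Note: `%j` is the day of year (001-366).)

118

First apply '+16 months': 2024-12-28 → 2026-04-28.
Day-of-year for 2026-04-28: days since 2026-01-01 inclusive = 118, zero-padded to 118.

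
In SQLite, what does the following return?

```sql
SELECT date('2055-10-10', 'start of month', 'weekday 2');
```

2055-10-05

`start of month` rewinds 2055-10-10 to 2055-10-01.
`weekday 2` advances to the next Tuesday; 2055-10-01 is a Friday, so it moves forward to 2055-10-05.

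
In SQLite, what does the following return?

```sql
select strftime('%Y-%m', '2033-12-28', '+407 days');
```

First apply '+407 days': 2033-12-28 → 2035-02-08.
`%Y-%m` extracts the year-month: 2035-02.

2035-02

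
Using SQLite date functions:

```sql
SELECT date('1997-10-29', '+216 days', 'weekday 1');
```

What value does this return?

Applying '+216 days' to 1997-10-29: counting 216 days forward gives 1998-06-02.
`weekday 1` advances to the next Monday; 1998-06-02 is a Tuesday, so it moves forward to 1998-06-08.

1998-06-08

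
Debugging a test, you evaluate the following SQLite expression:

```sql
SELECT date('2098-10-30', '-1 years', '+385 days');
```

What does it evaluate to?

2098-11-19

Adding -1 year to 2098-10-30 gives 2097-10-30.
Applying '+385 days' to 2097-10-30: counting 385 days forward gives 2098-11-19.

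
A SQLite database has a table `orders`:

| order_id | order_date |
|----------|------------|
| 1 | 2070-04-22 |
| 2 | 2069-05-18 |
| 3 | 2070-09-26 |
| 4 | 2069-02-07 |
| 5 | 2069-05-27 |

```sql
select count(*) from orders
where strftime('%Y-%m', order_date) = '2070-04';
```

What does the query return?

1

Rows with year-month 2070-04: 2070-04-22 → 1.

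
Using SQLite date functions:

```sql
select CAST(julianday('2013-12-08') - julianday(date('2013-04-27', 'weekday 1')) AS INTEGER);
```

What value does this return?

223

`weekday 1` advances to the next Monday; 2013-04-27 is a Saturday, so it moves forward to 2013-04-29.
1 day remains in April 2013 after the 29th (30 − 29).
Full months from May 2013 through November 2013 contribute their day counts.
Then 8 days into December 2013.
Total: 1 + 31 + 30 + 31 + 31 + 30 + 31 + 30 + 8 = 223.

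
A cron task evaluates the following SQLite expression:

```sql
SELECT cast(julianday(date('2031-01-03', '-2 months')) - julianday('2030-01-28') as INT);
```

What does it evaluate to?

279

Adding -2 months to 2031-01-03 gives 2030-11-03.
3 days remain in January 2030 after the 28th (31 − 28).
Full months from February 2030 through October 2030 contribute their day counts.
Then 3 days into November 2030.
Total: 3 + 28 + 31 + 30 + 31 + 30 + 31 + 31 + 30 + 31 + 3 = 279.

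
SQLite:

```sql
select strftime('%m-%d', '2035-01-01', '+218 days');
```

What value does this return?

08-07

First apply '+218 days': 2035-01-01 → 2035-08-07.
`%m-%d` extracts the month-day: 08-07.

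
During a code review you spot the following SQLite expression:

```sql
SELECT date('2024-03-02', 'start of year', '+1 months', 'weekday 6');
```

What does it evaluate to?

2024-02-03

`start of year` rewinds 2024-03-02 to 2024-01-01.
Adding +1 month to 2024-01-01 gives 2024-02-01.
`weekday 6` advances to the next Saturday; 2024-02-01 is a Thursday, so it moves forward to 2024-02-03.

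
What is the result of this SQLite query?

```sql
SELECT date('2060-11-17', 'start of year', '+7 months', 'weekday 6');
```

`start of year` rewinds 2060-11-17 to 2060-01-01.
Adding +7 months to 2060-01-01 gives 2060-08-01.
`weekday 6` advances to the next Saturday; 2060-08-01 is a Sunday, so it moves forward to 2060-08-07.

2060-08-07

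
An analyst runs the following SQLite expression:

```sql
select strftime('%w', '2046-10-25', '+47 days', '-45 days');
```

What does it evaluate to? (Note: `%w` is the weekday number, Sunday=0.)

First apply '+47 days', '-45 days': 2046-10-25 → 2046-10-27.
2046-10-27 is a Saturday; with Sunday=0 that is 6.

6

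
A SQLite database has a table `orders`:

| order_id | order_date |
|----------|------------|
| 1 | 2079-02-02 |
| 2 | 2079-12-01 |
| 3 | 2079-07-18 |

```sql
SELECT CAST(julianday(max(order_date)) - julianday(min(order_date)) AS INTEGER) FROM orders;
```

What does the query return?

MIN = 2079-02-02, MAX = 2079-12-01.
26 days remain in February 2079 after the 2nd (28 − 2).
Full months from March 2079 through November 2079 contribute their day counts.
Then 1 day into December 2079.
Total: 26 + 31 + 30 + 31 + 30 + 31 + 31 + 30 + 31 + 30 + 1 = 302.

302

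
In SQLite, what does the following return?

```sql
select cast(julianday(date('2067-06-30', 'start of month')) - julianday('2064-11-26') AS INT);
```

917

`start of month` rewinds 2067-06-30 to 2067-06-01.
4 days remain in November 2064 after the 26th (30 − 26).
Full months from December 2064 through May 2067 contribute their day counts.
Then 1 day into June 2067.
Total: 4 + 31 + 31 + 28 + 31 + 30 + 31 + 30 + 31 + 31 + 30 + 31 + 30 + 31 + 31 + 28 + 31 + 30 + 31 + 30 + 31 + 31 + 30 + 31 + 30 + 31 + 31 + 28 + 31 + 30 + 31 + 1 = 917.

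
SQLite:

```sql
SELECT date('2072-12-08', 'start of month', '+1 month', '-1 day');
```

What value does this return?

`start of month` rewinds 2072-12-08 to 2072-12-01.
Adding +1 month to 2072-12-01 gives 2073-01-01.
Going back 1 day from 2073-01-01 reaches 2072-12-31 (last day of December, 31 days).

2072-12-31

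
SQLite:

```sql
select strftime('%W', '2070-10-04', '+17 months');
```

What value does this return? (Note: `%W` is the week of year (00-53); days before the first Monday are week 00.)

09

First apply '+17 months': 2070-10-04 → 2072-03-04.
2072-03-04 is a Friday. SQLite's %W counts Mondays since the year started; the result is 09.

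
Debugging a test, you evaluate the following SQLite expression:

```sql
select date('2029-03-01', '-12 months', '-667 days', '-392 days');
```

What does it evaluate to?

2025-04-07

Adding -12 months to 2029-03-01 gives 2028-03-01.
Applying '-667 days' to 2028-03-01: counting 667 days back gives 2026-05-04.
Applying '-392 days' to 2026-05-04: counting 392 days back gives 2025-04-07.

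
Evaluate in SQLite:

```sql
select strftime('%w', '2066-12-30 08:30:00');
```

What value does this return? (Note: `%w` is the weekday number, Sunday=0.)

4

2066-12-30 is a Thursday; with Sunday=0 that is 4.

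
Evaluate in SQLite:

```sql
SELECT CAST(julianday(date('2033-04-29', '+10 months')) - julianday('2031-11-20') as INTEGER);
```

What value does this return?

Adding +10 months to 2033-04-29 targets 2034-02-29. February 2034 has only 28 days, so SQLite normalizes the 1-day overflow forward to 2034-03-01.
10 days remain in November 2031 after the 20th (30 − 20).
Full months from December 2031 through February 2034 contribute their day counts.
Then 1 day into March 2034.
Total: 10 + 31 + 31 + 29 + 31 + 30 + 31 + 30 + 31 + 31 + 30 + 31 + 30 + 31 + 31 + 28 + 31 + 30 + 31 + 30 + 31 + 31 + 30 + 31 + 30 + 31 + 31 + 28 + 1 = 832.

832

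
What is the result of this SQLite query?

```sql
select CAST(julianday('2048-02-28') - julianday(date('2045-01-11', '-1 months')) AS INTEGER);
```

1174

Adding -1 month to 2045-01-11 gives 2044-12-11.
20 days remain in December 2044 after the 11th (31 − 11).
Full months from January 2045 through January 2048 contribute their day counts.
Then 28 days into February 2048.
Total: 20 + 31 + 28 + 31 + 30 + 31 + 30 + 31 + 31 + 30 + 31 + 30 + 31 + 31 + 28 + 31 + 30 + 31 + 30 + 31 + 31 + 30 + 31 + 30 + 31 + 31 + 28 + 31 + 30 + 31 + 30 + 31 + 31 + 30 + 31 + 30 + 31 + 31 + 28 = 1174.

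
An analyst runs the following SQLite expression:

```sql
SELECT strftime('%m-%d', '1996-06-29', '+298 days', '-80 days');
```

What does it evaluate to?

First apply '+298 days', '-80 days': 1996-06-29 → 1997-02-02.
`%m-%d` extracts the month-day: 02-02.

02-02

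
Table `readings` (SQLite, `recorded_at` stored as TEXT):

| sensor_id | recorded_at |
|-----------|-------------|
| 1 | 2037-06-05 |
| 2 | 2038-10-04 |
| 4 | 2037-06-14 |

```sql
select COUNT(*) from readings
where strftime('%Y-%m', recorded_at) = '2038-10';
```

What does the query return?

Rows with year-month 2038-10: 2038-10-04 → 1.

1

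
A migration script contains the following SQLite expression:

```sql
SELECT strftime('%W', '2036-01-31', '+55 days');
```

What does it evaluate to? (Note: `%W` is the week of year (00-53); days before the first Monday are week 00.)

12

First apply '+55 days': 2036-01-31 → 2036-03-26.
2036-03-26 is a Wednesday. SQLite's %W counts Mondays since the year started; the result is 12.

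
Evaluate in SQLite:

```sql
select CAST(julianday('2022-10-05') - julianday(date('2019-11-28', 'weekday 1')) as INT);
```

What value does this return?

`weekday 1` advances to the next Monday; 2019-11-28 is a Thursday, so it moves forward to 2019-12-02.
29 days remain in December 2019 after the 2nd (31 − 2).
Full months from January 2020 through September 2022 contribute their day counts.
Then 5 days into October 2022.
Total: 29 + 31 + 29 + 31 + 30 + 31 + 30 + 31 + 31 + 30 + 31 + 30 + 31 + 31 + 28 + 31 + 30 + 31 + 30 + 31 + 31 + 30 + 31 + 30 + 31 + 31 + 28 + 31 + 30 + 31 + 30 + 31 + 31 + 30 + 5 = 1038.

1038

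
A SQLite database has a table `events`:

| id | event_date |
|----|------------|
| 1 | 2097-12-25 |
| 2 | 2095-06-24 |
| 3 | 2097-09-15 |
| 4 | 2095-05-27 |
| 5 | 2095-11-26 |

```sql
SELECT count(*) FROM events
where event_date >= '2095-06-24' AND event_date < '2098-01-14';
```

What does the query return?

4

Rows in [2095-06-24, 2098-01-14): 2097-12-25, 2095-06-24, 2097-09-15, 2095-11-26 → 4 rows.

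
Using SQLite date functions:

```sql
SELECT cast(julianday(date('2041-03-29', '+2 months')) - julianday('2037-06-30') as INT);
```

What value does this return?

Adding +2 months to 2041-03-29 gives 2041-05-29.
0 days remain in June 2037 after the 30th (30 − 30).
Full months from July 2037 through April 2041 contribute their day counts.
Then 29 days into May 2041.
Total: 0 + 31 + 31 + 30 + 31 + 30 + 31 + 31 + 28 + 31 + 30 + 31 + 30 + 31 + 31 + 30 + 31 + 30 + 31 + 31 + 28 + 31 + 30 + 31 + 30 + 31 + 31 + 30 + 31 + 30 + 31 + 31 + 29 + 31 + 30 + 31 + 30 + 31 + 31 + 30 + 31 + 30 + 31 + 31 + 28 + 31 + 30 + 29 = 1429.

1429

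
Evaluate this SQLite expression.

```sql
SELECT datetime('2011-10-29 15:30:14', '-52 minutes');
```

-52 minutes from 2011-10-29 15:30:14 is 2011-10-29 14:38:14.

2011-10-29 14:38:14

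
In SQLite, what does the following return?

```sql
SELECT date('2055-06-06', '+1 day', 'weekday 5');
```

2055-06-11

Advancing 1 more day within June lands on 2055-06-07.
`weekday 5` advances to the next Friday; 2055-06-07 is a Monday, so it moves forward to 2055-06-11.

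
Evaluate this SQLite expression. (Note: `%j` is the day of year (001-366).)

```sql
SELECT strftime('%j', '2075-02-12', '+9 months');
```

First apply '+9 months': 2075-02-12 → 2075-11-12.
Day-of-year for 2075-11-12: days since 2075-01-01 inclusive = 316, zero-padded to 316.

316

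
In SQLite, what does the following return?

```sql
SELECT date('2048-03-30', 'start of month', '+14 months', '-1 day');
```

`start of month` rewinds 2048-03-30 to 2048-03-01.
Adding +14 months to 2048-03-01 gives 2049-05-01.
Going back 1 day from 2049-05-01 reaches 2049-04-30 (last day of April, 30 days).

2049-04-30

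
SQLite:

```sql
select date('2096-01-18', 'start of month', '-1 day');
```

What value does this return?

`start of month` rewinds 2096-01-18 to 2096-01-01.
Going back 1 day from 2096-01-01 reaches 2095-12-31 (last day of December, 31 days).

2095-12-31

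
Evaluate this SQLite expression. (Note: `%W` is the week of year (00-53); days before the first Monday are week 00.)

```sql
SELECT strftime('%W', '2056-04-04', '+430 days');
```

23

First apply '+430 days': 2056-04-04 → 2057-06-08.
2057-06-08 is a Friday. SQLite's %W counts Mondays since the year started; the result is 23.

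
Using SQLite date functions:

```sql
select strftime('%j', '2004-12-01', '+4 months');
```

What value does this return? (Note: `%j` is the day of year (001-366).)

First apply '+4 months': 2004-12-01 → 2005-04-01.
Day-of-year for 2005-04-01: days since 2005-01-01 inclusive = 91, zero-padded to 091.

091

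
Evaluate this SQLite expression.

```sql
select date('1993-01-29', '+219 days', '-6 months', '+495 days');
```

Applying '+219 days' to 1993-01-29: counting 219 days forward gives 1993-09-05.
Adding -6 months to 1993-09-05 gives 1993-03-05.
Applying '+495 days' to 1993-03-05: counting 495 days forward gives 1994-07-13.

1994-07-13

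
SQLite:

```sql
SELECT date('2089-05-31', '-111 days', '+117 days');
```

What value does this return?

2089-06-06

Applying '-111 days' to 2089-05-31: counting 111 days back gives 2089-02-09.
Applying '+117 days' to 2089-02-09: counting 117 days forward gives 2089-06-06.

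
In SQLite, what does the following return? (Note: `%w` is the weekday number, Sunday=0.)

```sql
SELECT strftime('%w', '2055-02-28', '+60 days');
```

First apply '+60 days': 2055-02-28 → 2055-04-29.
2055-04-29 is a Thursday; with Sunday=0 that is 4.

4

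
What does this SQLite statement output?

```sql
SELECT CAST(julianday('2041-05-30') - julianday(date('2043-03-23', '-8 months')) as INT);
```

Adding -8 months to 2043-03-23 gives 2042-07-23.
1 day remains in May 2041 after the 30th (31 − 30).
Full months from June 2041 through June 2042 contribute their day counts.
Then 23 days into July 2042.
Total: 1 + 30 + 31 + 31 + 30 + 31 + 30 + 31 + 31 + 28 + 31 + 30 + 31 + 30 + 23 = 419.
The subtraction is earlier − later, so the result is −419 → -419.

-419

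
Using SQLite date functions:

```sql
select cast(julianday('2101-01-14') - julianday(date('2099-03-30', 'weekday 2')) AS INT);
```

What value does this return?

654

`weekday 2` advances to the next Tuesday; 2099-03-30 is a Monday, so it moves forward to 2099-03-31.
0 days remain in March 2099 after the 31st (31 − 31).
Full months from April 2099 through December 2100 contribute their day counts.
Then 14 days into January 2101.
Total: 0 + 30 + 31 + 30 + 31 + 31 + 30 + 31 + 30 + 31 + 31 + 28 + 31 + 30 + 31 + 30 + 31 + 31 + 30 + 31 + 30 + 31 + 14 = 654.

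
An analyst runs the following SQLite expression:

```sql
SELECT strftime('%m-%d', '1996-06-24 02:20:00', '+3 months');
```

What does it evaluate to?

09-24

First apply '+3 months': 1996-06-24 02:20:00 → 1996-09-24 02:20:00.
`%m-%d` extracts the month-day: 09-24.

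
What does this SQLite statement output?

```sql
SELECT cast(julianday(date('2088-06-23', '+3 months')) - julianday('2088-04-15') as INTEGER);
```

Adding +3 months to 2088-06-23 gives 2088-09-23.
15 days remain in April 2088 after the 15th (30 − 15).
May 2088: 31 days.
June 2088: 30 days.
July 2088: 31 days.
August 2088: 31 days.
Then 23 days into September 2088.
Total: 15 + 31 + 30 + 31 + 31 + 23 = 161.

161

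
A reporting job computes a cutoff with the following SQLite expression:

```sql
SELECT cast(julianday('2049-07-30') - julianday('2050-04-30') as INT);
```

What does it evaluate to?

-274

1 day remains in July 2049 after the 30th (31 − 30).
Full months from August 2049 through March 2050 contribute their day counts.
Then 30 days into April 2050.
Total: 1 + 31 + 30 + 31 + 30 + 31 + 31 + 28 + 31 + 30 = 274.
The subtraction is earlier − later, so the result is −274 → -274.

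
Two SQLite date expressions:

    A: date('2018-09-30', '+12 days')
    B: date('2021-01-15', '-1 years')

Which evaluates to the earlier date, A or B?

A = 2018-10-12.
B = 2020-01-15.
A is earlier.

A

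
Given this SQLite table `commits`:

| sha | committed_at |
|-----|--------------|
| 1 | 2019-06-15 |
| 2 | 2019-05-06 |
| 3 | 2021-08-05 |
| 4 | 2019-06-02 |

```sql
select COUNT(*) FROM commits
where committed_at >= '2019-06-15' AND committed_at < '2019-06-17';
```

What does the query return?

1

Rows in [2019-06-15, 2019-06-17): 2019-06-15 → 1 row.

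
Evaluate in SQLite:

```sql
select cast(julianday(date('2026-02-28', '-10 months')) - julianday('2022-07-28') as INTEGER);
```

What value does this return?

1005

Adding -10 months to 2026-02-28 gives 2025-04-28.
3 days remain in July 2022 after the 28th (31 − 28).
Full months from August 2022 through March 2025 contribute their day counts.
Then 28 days into April 2025.
Total: 3 + 31 + 30 + 31 + 30 + 31 + 31 + 28 + 31 + 30 + 31 + 30 + 31 + 31 + 30 + 31 + 30 + 31 + 31 + 29 + 31 + 30 + 31 + 30 + 31 + 31 + 30 + 31 + 30 + 31 + 31 + 28 + 31 + 28 = 1005.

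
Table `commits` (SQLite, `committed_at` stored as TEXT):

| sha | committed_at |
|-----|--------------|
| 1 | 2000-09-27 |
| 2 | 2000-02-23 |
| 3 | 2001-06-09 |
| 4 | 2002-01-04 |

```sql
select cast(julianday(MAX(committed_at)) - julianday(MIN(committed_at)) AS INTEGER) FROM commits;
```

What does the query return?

MIN = 2000-02-23, MAX = 2002-01-04.
6 days remain in February 2000 after the 23rd (29 − 23).
Full months from March 2000 through December 2001 contribute their day counts.
Then 4 days into January 2002.
Total: 6 + 31 + 30 + 31 + 30 + 31 + 31 + 30 + 31 + 30 + 31 + 31 + 28 + 31 + 30 + 31 + 30 + 31 + 31 + 30 + 31 + 30 + 31 + 4 = 681.

681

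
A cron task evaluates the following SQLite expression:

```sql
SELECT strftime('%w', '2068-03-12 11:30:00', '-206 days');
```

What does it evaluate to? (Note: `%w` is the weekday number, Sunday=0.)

5

First apply '-206 days': 2068-03-12 11:30:00 → 2067-08-19 11:30:00.
2067-08-19 is a Friday; with Sunday=0 that is 5.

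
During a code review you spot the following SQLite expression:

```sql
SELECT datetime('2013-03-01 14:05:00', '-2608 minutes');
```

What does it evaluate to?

2013-02-27 18:37:00

2608 minutes = 43h 28m; -2608 minutes from 2013-03-01 14:05:00 is 2013-02-27 18:37:00 (crosses midnight).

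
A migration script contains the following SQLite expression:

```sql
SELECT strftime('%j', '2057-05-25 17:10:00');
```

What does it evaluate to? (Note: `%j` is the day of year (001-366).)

145

Day-of-year for 2057-05-25: days since 2057-01-01 inclusive = 145, zero-padded to 145.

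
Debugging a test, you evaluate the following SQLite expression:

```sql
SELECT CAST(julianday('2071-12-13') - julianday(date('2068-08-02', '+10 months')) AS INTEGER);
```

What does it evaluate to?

Adding +10 months to 2068-08-02 gives 2069-06-02.
28 days remain in June 2069 after the 2nd (30 − 2).
Full months from July 2069 through November 2071 contribute their day counts.
Then 13 days into December 2071.
Total: 28 + 31 + 31 + 30 + 31 + 30 + 31 + 31 + 28 + 31 + 30 + 31 + 30 + 31 + 31 + 30 + 31 + 30 + 31 + 31 + 28 + 31 + 30 + 31 + 30 + 31 + 31 + 30 + 31 + 30 + 13 = 924.

924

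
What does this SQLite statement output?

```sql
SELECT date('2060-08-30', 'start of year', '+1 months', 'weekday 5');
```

`start of year` rewinds 2060-08-30 to 2060-01-01.
Adding +1 month to 2060-01-01 gives 2060-02-01.
`weekday 5` advances to the next Friday; 2060-02-01 is a Sunday, so it moves forward to 2060-02-06.

2060-02-06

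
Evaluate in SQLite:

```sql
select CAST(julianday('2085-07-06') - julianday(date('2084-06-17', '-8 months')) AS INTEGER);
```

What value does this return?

Adding -8 months to 2084-06-17 gives 2083-10-17.
14 days remain in October 2083 after the 17th (31 − 17).
Full months from November 2083 through June 2085 contribute their day counts.
Then 6 days into July 2085.
Total: 14 + 30 + 31 + 31 + 29 + 31 + 30 + 31 + 30 + 31 + 31 + 30 + 31 + 30 + 31 + 31 + 28 + 31 + 30 + 31 + 30 + 6 = 628.

628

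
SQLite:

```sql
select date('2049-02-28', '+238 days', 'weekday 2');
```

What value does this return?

Applying '+238 days' to 2049-02-28: counting 238 days forward gives 2049-10-24.
`weekday 2` advances to the next Tuesday; 2049-10-24 is a Sunday, so it moves forward to 2049-10-26.

2049-10-26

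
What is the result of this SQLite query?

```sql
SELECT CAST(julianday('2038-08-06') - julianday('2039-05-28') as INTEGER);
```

-295

25 days remain in August 2038 after the 6th (31 − 6).
Full months from September 2038 through April 2039 contribute their day counts.
Then 28 days into May 2039.
Total: 25 + 30 + 31 + 30 + 31 + 31 + 28 + 31 + 30 + 28 = 295.
The subtraction is earlier − later, so the result is −295 → -295.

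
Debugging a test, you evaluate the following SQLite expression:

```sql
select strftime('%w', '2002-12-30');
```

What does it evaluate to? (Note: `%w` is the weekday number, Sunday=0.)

2002-12-30 is a Monday; with Sunday=0 that is 1.

1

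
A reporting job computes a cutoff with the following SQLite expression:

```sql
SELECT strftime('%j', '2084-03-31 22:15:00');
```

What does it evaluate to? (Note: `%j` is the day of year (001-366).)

Day-of-year for 2084-03-31: days since 2084-01-01 inclusive = 91, zero-padded to 091.

091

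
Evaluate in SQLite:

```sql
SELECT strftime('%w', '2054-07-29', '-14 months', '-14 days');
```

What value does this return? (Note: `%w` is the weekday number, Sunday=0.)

4

First apply '-14 months', '-14 days': 2054-07-29 → 2053-05-15.
2053-05-15 is a Thursday; with Sunday=0 that is 4.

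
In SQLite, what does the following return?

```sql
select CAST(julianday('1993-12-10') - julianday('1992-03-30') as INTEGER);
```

1 day remains in March 1992 after the 30th (31 − 30).
Full months from April 1992 through November 1993 contribute their day counts.
Then 10 days into December 1993.
Total: 1 + 30 + 31 + 30 + 31 + 31 + 30 + 31 + 30 + 31 + 31 + 28 + 31 + 30 + 31 + 30 + 31 + 31 + 30 + 31 + 30 + 10 = 620.

620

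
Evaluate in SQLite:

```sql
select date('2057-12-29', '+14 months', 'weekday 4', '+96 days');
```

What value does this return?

2059-06-10

Adding +14 months to 2057-12-29 targets 2059-02-29. February 2059 has only 28 days, so SQLite normalizes the 1-day overflow forward to 2059-03-01.
`weekday 4` advances to the next Thursday; 2059-03-01 is a Saturday, so it moves forward to 2059-03-06.
Applying '+96 days' to 2059-03-06: counting 96 days forward gives 2059-06-10.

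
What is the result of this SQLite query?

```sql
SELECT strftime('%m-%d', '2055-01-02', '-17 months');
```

First apply '-17 months': 2055-01-02 → 2053-08-02.
`%m-%d` extracts the month-day: 08-02.

08-02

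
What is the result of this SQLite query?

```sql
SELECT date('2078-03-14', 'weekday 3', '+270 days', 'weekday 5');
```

`weekday 3` advances to the next Wednesday; 2078-03-14 is a Monday, so it moves forward to 2078-03-16.
Applying '+270 days' to 2078-03-16: counting 270 days forward gives 2078-12-11.
`weekday 5` advances to the next Friday; 2078-12-11 is a Sunday, so it moves forward to 2078-12-16.

2078-12-16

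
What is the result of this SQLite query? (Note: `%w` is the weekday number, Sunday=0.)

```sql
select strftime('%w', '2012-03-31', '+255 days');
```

2

First apply '+255 days': 2012-03-31 → 2012-12-11.
2012-12-11 is a Tuesday; with Sunday=0 that is 2.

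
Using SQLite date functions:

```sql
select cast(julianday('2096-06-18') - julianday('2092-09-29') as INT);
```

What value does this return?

1 day remains in September 2092 after the 29th (30 − 29).
Full months from October 2092 through May 2096 contribute their day counts.
Then 18 days into June 2096.
Total: 1 + 31 + 30 + 31 + 31 + 28 + 31 + 30 + 31 + 30 + 31 + 31 + 30 + 31 + 30 + 31 + 31 + 28 + 31 + 30 + 31 + 30 + 31 + 31 + 30 + 31 + 30 + 31 + 31 + 28 + 31 + 30 + 31 + 30 + 31 + 31 + 30 + 31 + 30 + 31 + 31 + 29 + 31 + 30 + 31 + 18 = 1358.

1358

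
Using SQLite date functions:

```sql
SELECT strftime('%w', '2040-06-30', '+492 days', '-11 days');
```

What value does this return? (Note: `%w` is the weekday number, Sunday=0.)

4

First apply '+492 days', '-11 days': 2040-06-30 → 2041-10-24.
2041-10-24 is a Thursday; with Sunday=0 that is 4.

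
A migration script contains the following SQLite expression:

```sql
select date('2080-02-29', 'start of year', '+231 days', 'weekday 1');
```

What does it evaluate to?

`start of year` rewinds 2080-02-29 to 2080-01-01.
Applying '+231 days' to 2080-01-01: counting 231 days forward gives 2080-08-19.
`weekday 1` advances to the next Monday; 2080-08-19 is already a Monday, so it stays at 2080-08-19.

2080-08-19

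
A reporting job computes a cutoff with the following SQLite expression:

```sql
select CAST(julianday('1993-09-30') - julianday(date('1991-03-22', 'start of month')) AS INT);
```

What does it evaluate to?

944

`start of month` rewinds 1991-03-22 to 1991-03-01.
30 days remain in March 1991 after the 1st (31 − 1).
Full months from April 1991 through August 1993 contribute their day counts.
Then 30 days into September 1993.
Total: 30 + 30 + 31 + 30 + 31 + 31 + 30 + 31 + 30 + 31 + 31 + 29 + 31 + 30 + 31 + 30 + 31 + 31 + 30 + 31 + 30 + 31 + 31 + 28 + 31 + 30 + 31 + 30 + 31 + 31 + 30 = 944.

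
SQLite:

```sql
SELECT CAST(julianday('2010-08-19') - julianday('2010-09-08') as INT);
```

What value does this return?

12 days remain in August 2010 after the 19th (31 − 19).
Then 8 days into September 2010.
Total: 12 + 8 = 20.
The subtraction is earlier − later, so the result is −20 → -20.

-20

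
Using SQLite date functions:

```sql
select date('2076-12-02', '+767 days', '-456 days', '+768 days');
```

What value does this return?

2079-11-16

Applying '+767 days' to 2076-12-02: counting 767 days forward gives 2079-01-08.
Applying '-456 days' to 2079-01-08: counting 456 days back gives 2077-10-09.
Applying '+768 days' to 2077-10-09: counting 768 days forward gives 2079-11-16.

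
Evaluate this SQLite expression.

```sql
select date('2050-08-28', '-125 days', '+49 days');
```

Applying '-125 days' to 2050-08-28: counting 125 days back gives 2050-04-25.
Applying '+49 days' to 2050-04-25: counting 49 days forward gives 2050-06-13.

2050-06-13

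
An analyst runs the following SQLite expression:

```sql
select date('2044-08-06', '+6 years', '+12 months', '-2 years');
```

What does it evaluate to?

2049-08-06

Adding +6 years to 2044-08-06 gives 2050-08-06.
Adding +12 months to 2050-08-06 gives 2051-08-06.
Adding -2 years to 2051-08-06 gives 2049-08-06.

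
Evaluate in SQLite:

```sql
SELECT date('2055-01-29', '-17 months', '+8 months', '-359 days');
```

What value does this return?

2053-05-05

Adding -17 months to 2055-01-29 gives 2053-08-29.
Adding +8 months to 2053-08-29 gives 2054-04-29.
Applying '-359 days' to 2054-04-29: counting 359 days back gives 2053-05-05.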